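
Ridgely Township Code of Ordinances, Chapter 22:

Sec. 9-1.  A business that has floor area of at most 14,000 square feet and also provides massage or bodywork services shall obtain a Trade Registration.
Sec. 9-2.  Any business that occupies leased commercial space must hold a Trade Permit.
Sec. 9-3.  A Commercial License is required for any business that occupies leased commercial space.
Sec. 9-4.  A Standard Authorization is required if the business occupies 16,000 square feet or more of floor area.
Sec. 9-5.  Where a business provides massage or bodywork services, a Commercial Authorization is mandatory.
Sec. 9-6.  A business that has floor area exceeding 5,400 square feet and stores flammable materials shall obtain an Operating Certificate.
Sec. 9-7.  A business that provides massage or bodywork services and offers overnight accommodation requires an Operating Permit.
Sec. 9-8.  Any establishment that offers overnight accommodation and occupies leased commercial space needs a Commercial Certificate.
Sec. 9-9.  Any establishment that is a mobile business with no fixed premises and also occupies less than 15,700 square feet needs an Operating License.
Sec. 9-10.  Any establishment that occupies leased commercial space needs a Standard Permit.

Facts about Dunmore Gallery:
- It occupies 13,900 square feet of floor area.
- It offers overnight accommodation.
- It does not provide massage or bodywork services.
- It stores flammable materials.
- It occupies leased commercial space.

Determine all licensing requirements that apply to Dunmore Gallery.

Sec. 9-1. floor area 13,900 square feet ≤ 14,000 square feet; does not provide massage or bodywork services → Trade Registration not required.
Sec. 9-2. occupies leased commercial space → Trade Permit required.
Sec. 9-3. occupies leased commercial space → Commercial License required.
Sec. 9-4. floor area 13,900 square feet < 16,000 square feet → Standard Authorization not required.
Sec. 9-5. does not provide massage or bodywork services → Commercial Authorization not required.
Sec. 9-6. floor area 13,900 square feet > 5,400 square feet; stores flammable materials → Operating Certificate required.
Sec. 9-7. does not provide massage or bodywork services; offers overnight accommodation → Operating Permit not required.
Sec. 9-8. offers overnight accommodation; occupies leased commercial space → Commercial Certificate required.
Sec. 9-9. occupies leased commercial space (not: is a mobile business with no fixed premises); floor area 13,900 square feet < 15,700 square feet → Operating License not required.
Sec. 9-10. occupies leased commercial space → Standard Permit required.

Commercial Certificate, Commercial License, Operating Certificate, Standard Permit, Trade Permit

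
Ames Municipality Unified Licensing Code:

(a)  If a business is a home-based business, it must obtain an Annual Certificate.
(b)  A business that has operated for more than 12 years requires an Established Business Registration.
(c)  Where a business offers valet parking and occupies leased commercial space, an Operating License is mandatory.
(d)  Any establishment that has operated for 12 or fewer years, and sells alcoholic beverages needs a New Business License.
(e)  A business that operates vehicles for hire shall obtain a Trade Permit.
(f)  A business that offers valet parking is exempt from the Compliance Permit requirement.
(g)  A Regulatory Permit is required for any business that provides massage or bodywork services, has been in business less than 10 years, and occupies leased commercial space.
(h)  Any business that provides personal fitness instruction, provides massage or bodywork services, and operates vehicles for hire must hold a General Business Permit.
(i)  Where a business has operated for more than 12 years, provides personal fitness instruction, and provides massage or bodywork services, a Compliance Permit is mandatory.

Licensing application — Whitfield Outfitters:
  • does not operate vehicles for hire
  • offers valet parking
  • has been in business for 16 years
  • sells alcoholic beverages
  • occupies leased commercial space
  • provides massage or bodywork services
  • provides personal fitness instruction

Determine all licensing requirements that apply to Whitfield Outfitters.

(a) occupies leased commercial space (not: is a home-based business) → Annual Certificate not required.
(b) years in business 16 > 12 → Established Business Registration required.
(c) offers valet parking; occupies leased commercial space → Operating License required.
(d) years in business 16 > 12; sells alcoholic beverages → New Business License not required.
(e) does not operate vehicles for hire → Trade Permit not required.
(f) offers valet parking → exempt from Compliance Permit.
(g) provides massage or bodywork services; years in business 16 ≥ 10; occupies leased commercial space → Regulatory Permit not required.
(h) provides personal fitness instruction; provides massage or bodywork services; does not operate vehicles for hire → General Business Permit not required.
(i) years in business 16 > 12; provides personal fitness instruction; provides massage or bodywork services → Compliance Permit required.

Established Business Registration, Operating License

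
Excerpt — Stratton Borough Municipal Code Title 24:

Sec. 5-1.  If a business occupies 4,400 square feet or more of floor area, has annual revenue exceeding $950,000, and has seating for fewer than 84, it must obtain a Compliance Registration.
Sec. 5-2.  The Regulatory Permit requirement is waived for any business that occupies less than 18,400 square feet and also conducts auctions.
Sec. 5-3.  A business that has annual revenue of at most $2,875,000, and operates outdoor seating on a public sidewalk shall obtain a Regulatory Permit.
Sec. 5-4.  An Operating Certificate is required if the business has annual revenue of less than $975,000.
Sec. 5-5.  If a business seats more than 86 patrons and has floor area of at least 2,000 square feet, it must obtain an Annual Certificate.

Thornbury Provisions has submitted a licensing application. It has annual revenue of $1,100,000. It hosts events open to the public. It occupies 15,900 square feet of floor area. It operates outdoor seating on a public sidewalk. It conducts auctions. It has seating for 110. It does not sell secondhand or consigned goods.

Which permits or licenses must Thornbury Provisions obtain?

Annual Certificate

Sec. 5-1. floor area 15,900 square feet ≥ 4,400 square feet; revenue $1,100,000 > $950,000; seating 110 ≥ 84 → Compliance Registration not required.
Sec. 5-2. floor area 15,900 square feet < 18,400 square feet; conducts auctions → exempt from Regulatory Permit.
Sec. 5-3. revenue $1,100,000 ≤ $2,875,000; operates outdoor seating on a public sidewalk → Regulatory Permit required.
Sec. 5-4. revenue $1,100,000 ≥ $975,000 → Operating Certificate not required.
Sec. 5-5. seating 110 > 86; floor area 15,900 square feet ≥ 2,000 square feet → Annual Certificate required.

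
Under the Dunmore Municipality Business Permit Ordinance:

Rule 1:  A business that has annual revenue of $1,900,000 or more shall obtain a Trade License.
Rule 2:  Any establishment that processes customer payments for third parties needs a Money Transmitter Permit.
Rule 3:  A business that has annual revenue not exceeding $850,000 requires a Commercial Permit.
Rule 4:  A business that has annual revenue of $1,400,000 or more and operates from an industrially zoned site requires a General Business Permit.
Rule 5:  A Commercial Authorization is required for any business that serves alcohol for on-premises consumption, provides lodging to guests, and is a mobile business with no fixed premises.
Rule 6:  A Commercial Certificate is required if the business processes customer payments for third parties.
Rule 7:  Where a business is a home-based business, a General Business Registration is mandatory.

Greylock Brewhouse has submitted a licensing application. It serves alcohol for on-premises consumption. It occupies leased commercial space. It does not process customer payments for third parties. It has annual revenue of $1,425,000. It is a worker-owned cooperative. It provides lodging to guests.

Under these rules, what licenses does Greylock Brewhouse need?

Rule 1: revenue $1,425,000 < $1,900,000 → Trade License not required.
Rule 2: does not process customer payments for third parties → Money Transmitter Permit not required.
Rule 3: revenue $1,425,000 > $850,000 → Commercial Permit not required.
Rule 4: revenue $1,425,000 ≥ $1,400,000; occupies leased commercial space (not: operates from an industrially zoned site) → General Business Permit not required.
Rule 5: serves alcohol for on-premises consumption; provides lodging to guests; occupies leased commercial space (not: is a mobile business with no fixed premises) → Commercial Authorization not required.
Rule 6: does not process customer payments for third parties → Commercial Certificate not required.
Rule 7: occupies leased commercial space (not: is a home-based business) → General Business Registration not required.

None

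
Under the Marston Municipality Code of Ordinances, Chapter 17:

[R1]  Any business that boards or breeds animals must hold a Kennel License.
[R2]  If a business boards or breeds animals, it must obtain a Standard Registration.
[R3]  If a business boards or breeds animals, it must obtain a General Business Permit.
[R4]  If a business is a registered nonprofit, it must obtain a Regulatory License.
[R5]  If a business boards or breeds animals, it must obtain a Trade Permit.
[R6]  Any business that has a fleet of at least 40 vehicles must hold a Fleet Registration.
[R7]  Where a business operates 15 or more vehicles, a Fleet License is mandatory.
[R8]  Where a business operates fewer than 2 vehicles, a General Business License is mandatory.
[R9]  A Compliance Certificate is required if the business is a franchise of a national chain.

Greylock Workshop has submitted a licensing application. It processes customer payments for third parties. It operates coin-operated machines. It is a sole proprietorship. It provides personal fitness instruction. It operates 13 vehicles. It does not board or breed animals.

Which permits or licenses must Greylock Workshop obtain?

None

[R1] does not board or breed animals → Kennel License not required.
[R2] does not board or breed animals → Standard Registration not required.
[R3] does not board or breed animals → General Business Permit not required.
[R4] is a sole proprietorship (not: is a registered nonprofit) → Regulatory License not required.
[R5] does not board or breed animals → Trade Permit not required.
[R6] vehicles 13 < 40 → Fleet Registration not required.
[R7] vehicles 13 < 15 → Fleet License not required.
[R8] vehicles 13 ≥ 2 → General Business License not required.
[R9] is a sole proprietorship (not: is a franchise of a national chain) → Compliance Certificate not required.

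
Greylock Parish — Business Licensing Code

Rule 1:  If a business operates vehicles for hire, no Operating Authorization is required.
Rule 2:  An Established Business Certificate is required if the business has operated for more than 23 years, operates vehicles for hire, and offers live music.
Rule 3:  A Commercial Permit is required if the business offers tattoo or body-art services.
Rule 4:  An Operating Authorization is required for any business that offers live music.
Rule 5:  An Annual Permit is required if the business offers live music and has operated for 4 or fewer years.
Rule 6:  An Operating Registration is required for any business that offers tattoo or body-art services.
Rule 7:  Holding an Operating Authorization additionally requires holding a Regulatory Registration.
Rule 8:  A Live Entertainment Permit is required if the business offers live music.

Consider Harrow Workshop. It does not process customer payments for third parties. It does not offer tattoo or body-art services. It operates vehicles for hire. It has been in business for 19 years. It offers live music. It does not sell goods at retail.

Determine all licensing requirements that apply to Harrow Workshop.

Rule 1: operates vehicles for hire → exempt from Operating Authorization.
Rule 2: years in business 19 ≤ 23; operates vehicles for hire; offers live music → Established Business Certificate not required.
Rule 3: does not offer tattoo or body-art services → Commercial Permit not required.
Rule 4: offers live music → Operating Authorization required.
Rule 5: offers live music; years in business 19 > 4 → Annual Permit not required.
Rule 6: does not offer tattoo or body-art services → Operating Registration not required.
Rule 7: Operating Authorization is not required → no effect.
Rule 8: offers live music → Live Entertainment Permit required.

Live Entertainment Permit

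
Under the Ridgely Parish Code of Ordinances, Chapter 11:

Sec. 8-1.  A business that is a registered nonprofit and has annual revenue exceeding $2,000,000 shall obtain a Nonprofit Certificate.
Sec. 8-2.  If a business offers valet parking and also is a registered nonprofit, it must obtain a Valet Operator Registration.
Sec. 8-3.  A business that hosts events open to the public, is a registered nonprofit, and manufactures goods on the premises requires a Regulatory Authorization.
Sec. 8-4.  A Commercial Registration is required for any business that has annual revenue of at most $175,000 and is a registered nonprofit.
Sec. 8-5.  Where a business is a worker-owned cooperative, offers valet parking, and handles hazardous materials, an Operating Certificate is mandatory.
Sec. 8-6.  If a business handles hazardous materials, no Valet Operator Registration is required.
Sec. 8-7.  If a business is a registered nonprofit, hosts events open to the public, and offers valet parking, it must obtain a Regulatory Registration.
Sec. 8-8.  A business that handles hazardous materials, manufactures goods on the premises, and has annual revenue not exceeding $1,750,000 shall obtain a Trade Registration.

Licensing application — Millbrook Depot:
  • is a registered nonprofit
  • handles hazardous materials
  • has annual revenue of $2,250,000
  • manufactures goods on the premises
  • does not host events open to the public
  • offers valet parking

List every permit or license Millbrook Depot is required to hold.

Sec. 8-1. is a registered nonprofit; revenue $2,250,000 > $2,000,000 → Nonprofit Certificate required.
Sec. 8-2. offers valet parking; is a registered nonprofit → Valet Operator Registration required.
Sec. 8-3. does not host events open to the public; is a registered nonprofit; manufactures goods on the premises → Regulatory Authorization not required.
Sec. 8-4. revenue $2,250,000 > $175,000; is a registered nonprofit → Commercial Registration not required.
Sec. 8-5. is a registered nonprofit (not: is a worker-owned cooperative); offers valet parking; handles hazardous materials → Operating Certificate not required.
Sec. 8-6. handles hazardous materials → exempt from Valet Operator Registration.
Sec. 8-7. is a registered nonprofit; does not host events open to the public; offers valet parking → Regulatory Registration not required.
Sec. 8-8. handles hazardous materials; manufactures goods on the premises; revenue $2,250,000 > $1,750,000 → Trade Registration not required.

Nonprofit Certificate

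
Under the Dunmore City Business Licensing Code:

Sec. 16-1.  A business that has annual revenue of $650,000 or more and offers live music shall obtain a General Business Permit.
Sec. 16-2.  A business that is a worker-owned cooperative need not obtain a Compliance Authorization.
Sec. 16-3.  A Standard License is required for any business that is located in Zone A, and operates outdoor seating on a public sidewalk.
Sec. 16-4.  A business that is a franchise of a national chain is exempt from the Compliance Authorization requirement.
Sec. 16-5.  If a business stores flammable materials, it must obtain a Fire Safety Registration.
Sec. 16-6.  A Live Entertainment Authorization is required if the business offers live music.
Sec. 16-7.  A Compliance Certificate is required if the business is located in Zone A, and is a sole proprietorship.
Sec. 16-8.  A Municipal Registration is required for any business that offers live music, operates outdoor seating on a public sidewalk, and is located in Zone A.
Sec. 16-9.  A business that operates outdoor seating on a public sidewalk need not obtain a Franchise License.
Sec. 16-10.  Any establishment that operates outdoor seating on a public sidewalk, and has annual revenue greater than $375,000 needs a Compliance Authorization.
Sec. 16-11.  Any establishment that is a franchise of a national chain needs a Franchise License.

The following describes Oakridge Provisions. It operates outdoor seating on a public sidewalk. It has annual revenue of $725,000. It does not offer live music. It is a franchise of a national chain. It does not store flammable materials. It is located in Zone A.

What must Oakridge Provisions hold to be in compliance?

Sec. 16-1. revenue $725,000 ≥ $650,000; does not offer live music → General Business Permit not required.
Sec. 16-2. is a franchise of a national chain (not: is a worker-owned cooperative) → Compliance Authorization exemption does not apply.
Sec. 16-3. is located in Zone A; operates outdoor seating on a public sidewalk → Standard License required.
Sec. 16-4. is a franchise of a national chain → exempt from Compliance Authorization.
Sec. 16-5. does not store flammable materials → Fire Safety Registration not required.
Sec. 16-6. does not offer live music → Live Entertainment Authorization not required.
Sec. 16-7. is located in Zone A; is a franchise of a national chain (not: is a sole proprietorship) → Compliance Certificate not required.
Sec. 16-8. does not offer live music; operates outdoor seating on a public sidewalk; is located in Zone A → Municipal Registration not required.
Sec. 16-9. operates outdoor seating on a public sidewalk → exempt from Franchise License.
Sec. 16-10. operates outdoor seating on a public sidewalk; revenue $725,000 > $375,000 → Compliance Authorization required.
Sec. 16-11. is a franchise of a national chain → Franchise License required.

Standard License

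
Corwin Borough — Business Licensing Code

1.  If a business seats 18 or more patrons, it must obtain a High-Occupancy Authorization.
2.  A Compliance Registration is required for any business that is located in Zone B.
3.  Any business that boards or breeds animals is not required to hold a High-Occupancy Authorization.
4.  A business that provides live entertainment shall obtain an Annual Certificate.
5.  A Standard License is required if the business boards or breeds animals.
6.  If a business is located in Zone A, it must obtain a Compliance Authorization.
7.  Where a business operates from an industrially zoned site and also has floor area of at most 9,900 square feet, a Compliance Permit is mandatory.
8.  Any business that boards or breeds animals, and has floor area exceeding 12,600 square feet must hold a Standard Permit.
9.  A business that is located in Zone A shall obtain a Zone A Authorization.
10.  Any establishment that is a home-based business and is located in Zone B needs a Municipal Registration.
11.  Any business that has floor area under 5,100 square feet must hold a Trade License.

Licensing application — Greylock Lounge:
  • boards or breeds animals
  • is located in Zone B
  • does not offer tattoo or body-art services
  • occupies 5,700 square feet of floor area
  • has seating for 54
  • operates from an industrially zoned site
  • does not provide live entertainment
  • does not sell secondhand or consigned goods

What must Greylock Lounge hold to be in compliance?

Compliance Permit, Compliance Registration, Standard License

1. seating 54 ≥ 18 → High-Occupancy Authorization required.
2. is located in Zone B → Compliance Registration required.
3. boards or breeds animals → exempt from High-Occupancy Authorization.
4. does not provide live entertainment → Annual Certificate not required.
5. boards or breeds animals → Standard License required.
6. is located in Zone B (not: is located in Zone A) → Compliance Authorization not required.
7. operates from an industrially zoned site; floor area 5,700 square feet ≤ 9,900 square feet → Compliance Permit required.
8. boards or breeds animals; floor area 5,700 square feet ≤ 12,600 square feet → Standard Permit not required.
9. is located in Zone B (not: is located in Zone A) → Zone A Authorization not required.
10. operates from an industrially zoned site (not: is a home-based business); is located in Zone B → Municipal Registration not required.
11. floor area 5,700 square feet ≥ 5,100 square feet → Trade License not required.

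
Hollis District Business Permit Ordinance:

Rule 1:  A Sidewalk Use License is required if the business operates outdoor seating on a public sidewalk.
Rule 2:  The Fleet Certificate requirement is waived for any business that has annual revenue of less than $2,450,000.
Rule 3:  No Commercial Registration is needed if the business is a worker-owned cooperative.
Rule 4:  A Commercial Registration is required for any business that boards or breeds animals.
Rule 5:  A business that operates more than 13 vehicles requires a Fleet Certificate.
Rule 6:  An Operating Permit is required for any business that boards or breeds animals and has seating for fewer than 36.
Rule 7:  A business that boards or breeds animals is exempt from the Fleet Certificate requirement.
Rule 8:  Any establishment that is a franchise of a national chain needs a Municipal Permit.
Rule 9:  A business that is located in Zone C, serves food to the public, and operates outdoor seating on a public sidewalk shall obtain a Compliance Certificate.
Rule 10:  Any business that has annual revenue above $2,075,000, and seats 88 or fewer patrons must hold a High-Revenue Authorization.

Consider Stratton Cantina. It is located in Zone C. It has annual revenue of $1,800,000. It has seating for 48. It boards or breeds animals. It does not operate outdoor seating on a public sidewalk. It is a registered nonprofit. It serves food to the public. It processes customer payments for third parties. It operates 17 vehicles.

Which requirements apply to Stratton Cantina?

Rule 1: does not operate outdoor seating on a public sidewalk → Sidewalk Use License not required.
Rule 2: revenue $1,800,000 < $2,450,000 → exempt from Fleet Certificate.
Rule 3: is a registered nonprofit (not: is a worker-owned cooperative) → Commercial Registration exemption does not apply.
Rule 4: boards or breeds animals → Commercial Registration required.
Rule 5: vehicles 17 > 13 → Fleet Certificate required.
Rule 6: boards or breeds animals; seating 48 ≥ 36 → Operating Permit not required.
Rule 7: boards or breeds animals → exempt from Fleet Certificate.
Rule 8: is a registered nonprofit (not: is a franchise of a national chain) → Municipal Permit not required.
Rule 9: is located in Zone C; serves food to the public; does not operate outdoor seating on a public sidewalk → Compliance Certificate not required.
Rule 10: revenue $1,800,000 ≤ $2,075,000; seating 48 ≤ 88 → High-Revenue Authorization not required.

Commercial Registration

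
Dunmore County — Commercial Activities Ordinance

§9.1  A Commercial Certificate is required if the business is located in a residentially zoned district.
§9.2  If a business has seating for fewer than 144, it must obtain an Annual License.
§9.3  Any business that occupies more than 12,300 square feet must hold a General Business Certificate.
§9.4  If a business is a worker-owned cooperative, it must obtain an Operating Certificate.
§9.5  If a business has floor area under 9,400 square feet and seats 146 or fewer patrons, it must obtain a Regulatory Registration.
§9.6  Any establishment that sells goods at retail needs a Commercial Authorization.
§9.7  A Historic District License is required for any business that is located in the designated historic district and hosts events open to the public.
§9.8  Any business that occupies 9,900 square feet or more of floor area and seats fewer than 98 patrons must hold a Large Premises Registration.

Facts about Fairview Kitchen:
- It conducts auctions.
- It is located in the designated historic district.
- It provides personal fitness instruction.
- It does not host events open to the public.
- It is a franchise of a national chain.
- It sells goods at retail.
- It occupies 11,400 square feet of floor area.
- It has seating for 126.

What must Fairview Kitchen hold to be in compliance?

§9.1 is located in the designated historic district (not: is located in a residentially zoned district) → Commercial Certificate not required.
§9.2 seating 126 < 144 → Annual License required.
§9.3 floor area 11,400 square feet ≤ 12,300 square feet → General Business Certificate not required.
§9.4 is a franchise of a national chain (not: is a worker-owned cooperative) → Operating Certificate not required.
§9.5 floor area 11,400 square feet ≥ 9,400 square feet; seating 126 ≤ 146 → Regulatory Registration not required.
§9.6 sells goods at retail → Commercial Authorization required.
§9.7 is located in the designated historic district; does not host events open to the public → Historic District License not required.
§9.8 floor area 11,400 square feet ≥ 9,900 square feet; seating 126 ≥ 98 → Large Premises Registration not required.

Annual License, Commercial Authorization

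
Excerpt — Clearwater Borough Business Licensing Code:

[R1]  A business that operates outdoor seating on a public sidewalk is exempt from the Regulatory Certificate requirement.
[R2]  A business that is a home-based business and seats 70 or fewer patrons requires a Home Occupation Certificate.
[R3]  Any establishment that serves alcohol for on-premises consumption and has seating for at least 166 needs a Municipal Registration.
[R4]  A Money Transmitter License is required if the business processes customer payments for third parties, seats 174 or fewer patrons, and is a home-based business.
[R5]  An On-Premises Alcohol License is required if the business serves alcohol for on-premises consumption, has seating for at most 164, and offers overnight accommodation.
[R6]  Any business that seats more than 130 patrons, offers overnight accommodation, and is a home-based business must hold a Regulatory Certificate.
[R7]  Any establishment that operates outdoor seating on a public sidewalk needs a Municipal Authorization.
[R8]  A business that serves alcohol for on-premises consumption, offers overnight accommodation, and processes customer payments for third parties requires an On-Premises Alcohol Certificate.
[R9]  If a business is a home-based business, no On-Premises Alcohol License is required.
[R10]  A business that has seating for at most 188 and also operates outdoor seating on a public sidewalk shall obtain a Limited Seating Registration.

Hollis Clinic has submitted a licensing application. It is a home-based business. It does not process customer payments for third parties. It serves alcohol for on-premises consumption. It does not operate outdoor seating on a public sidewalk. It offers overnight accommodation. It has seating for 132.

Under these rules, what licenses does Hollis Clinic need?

Regulatory Certificate

[R1] does not operate outdoor seating on a public sidewalk → Regulatory Certificate exemption does not apply.
[R2] is a home-based business; seating 132 > 70 → Home Occupation Certificate not required.
[R3] serves alcohol for on-premises consumption; seating 132 < 166 → Municipal Registration not required.
[R4] does not process customer payments for third parties; seating 132 ≤ 174; is a home-based business → Money Transmitter License not required.
[R5] serves alcohol for on-premises consumption; seating 132 ≤ 164; offers overnight accommodation → On-Premises Alcohol License required.
[R6] seating 132 > 130; offers overnight accommodation; is a home-based business → Regulatory Certificate required.
[R7] does not operate outdoor seating on a public sidewalk → Municipal Authorization not required.
[R8] serves alcohol for on-premises consumption; offers overnight accommodation; does not process customer payments for third parties → On-Premises Alcohol Certificate not required.
[R9] is a home-based business → exempt from On-Premises Alcohol License.
[R10] seating 132 ≤ 188; does not operate outdoor seating on a public sidewalk → Limited Seating Registration not required.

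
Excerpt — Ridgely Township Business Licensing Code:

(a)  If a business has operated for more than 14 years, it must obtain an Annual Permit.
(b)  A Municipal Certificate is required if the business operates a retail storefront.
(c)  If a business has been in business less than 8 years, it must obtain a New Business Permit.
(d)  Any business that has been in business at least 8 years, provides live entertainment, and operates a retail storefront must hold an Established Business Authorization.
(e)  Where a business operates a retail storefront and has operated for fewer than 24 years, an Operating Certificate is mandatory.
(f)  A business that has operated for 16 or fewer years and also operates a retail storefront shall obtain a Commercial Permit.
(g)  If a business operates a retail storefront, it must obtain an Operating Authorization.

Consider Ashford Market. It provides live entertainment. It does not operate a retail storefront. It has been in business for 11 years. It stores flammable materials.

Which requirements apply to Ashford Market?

None

(a) years in business 11 ≤ 14 → Annual Permit not required.
(b) does not operate a retail storefront → Municipal Certificate not required.
(c) years in business 11 ≥ 8 → New Business Permit not required.
(d) years in business 11 ≥ 8; provides live entertainment; does not operate a retail storefront → Established Business Authorization not required.
(e) does not operate a retail storefront; years in business 11 < 24 → Operating Certificate not required.
(f) years in business 11 ≤ 16; does not operate a retail storefront → Commercial Permit not required.
(g) does not operate a retail storefront → Operating Authorization not required.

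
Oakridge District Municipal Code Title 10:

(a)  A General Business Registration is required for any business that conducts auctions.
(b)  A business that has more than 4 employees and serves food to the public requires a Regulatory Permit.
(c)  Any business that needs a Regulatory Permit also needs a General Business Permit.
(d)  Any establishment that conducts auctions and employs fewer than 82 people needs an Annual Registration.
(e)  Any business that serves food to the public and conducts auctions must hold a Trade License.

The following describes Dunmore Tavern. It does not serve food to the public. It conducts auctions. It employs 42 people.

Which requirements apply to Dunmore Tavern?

Annual Registration, General Business Registration

(a) conducts auctions → General Business Registration required.
(b) employees 42 > 4; does not serve food to the public → Regulatory Permit not required.
(c) Regulatory Permit is not required → no effect.
(d) conducts auctions; employees 42 < 82 → Annual Registration required.
(e) does not serve food to the public; conducts auctions → Trade License not required.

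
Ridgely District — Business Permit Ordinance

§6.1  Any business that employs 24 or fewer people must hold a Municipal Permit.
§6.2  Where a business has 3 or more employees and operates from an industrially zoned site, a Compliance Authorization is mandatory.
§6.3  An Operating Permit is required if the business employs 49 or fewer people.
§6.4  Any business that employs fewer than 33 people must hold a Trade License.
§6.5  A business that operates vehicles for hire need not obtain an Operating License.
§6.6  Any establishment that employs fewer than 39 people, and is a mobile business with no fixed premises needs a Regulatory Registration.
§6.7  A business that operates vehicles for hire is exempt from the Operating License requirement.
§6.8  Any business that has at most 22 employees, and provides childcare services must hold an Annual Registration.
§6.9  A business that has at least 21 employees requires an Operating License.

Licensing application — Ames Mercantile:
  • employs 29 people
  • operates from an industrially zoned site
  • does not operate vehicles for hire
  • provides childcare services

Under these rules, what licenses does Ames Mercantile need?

§6.1 employees 29 > 24 → Municipal Permit not required.
§6.2 employees 29 ≥ 3; operates from an industrially zoned site → Compliance Authorization required.
§6.3 employees 29 ≤ 49 → Operating Permit required.
§6.4 employees 29 < 33 → Trade License required.
§6.5 does not operate vehicles for hire → Operating License exemption does not apply.
§6.6 employees 29 < 39; operates from an industrially zoned site (not: is a mobile business with no fixed premises) → Regulatory Registration not required.
§6.7 does not operate vehicles for hire → Operating License exemption does not apply.
§6.8 employees 29 > 22; provides childcare services → Annual Registration not required.
§6.9 employees 29 ≥ 21 → Operating License required.

Compliance Authorization, Operating License, Operating Permit, Trade License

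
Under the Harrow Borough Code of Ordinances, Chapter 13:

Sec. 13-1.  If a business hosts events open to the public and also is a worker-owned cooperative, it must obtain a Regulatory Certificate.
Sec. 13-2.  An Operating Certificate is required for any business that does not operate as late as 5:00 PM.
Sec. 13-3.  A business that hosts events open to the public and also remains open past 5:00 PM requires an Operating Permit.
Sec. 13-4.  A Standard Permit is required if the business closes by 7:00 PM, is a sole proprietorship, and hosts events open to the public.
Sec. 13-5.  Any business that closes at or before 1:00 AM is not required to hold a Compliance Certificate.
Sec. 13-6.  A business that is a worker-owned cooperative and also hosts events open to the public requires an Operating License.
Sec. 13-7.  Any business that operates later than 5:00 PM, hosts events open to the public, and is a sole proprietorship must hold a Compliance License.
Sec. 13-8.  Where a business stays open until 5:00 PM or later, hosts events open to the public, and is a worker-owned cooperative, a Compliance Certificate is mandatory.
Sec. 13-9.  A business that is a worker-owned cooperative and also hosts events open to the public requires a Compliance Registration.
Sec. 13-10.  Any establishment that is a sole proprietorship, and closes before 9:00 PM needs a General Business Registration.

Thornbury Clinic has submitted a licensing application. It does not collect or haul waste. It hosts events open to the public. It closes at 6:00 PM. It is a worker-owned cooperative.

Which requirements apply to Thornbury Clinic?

Compliance Registration, Operating License, Operating Permit, Regulatory Certificate

Sec. 13-1. hosts events open to the public; is a worker-owned cooperative → Regulatory Certificate required.
Sec. 13-2. closes 6:00 PM, after 5:00 PM → Operating Certificate not required.
Sec. 13-3. hosts events open to the public; closes 6:00 PM, after 5:00 PM → Operating Permit required.
Sec. 13-4. closes 6:00 PM, at/before 7:00 PM; is a worker-owned cooperative (not: is a sole proprietorship); hosts events open to the public → Standard Permit not required.
Sec. 13-5. closes 6:00 PM, at/before 1:00 AM → exempt from Compliance Certificate.
Sec. 13-6. is a worker-owned cooperative; hosts events open to the public → Operating License required.
Sec. 13-7. closes 6:00 PM, after 5:00 PM; hosts events open to the public; is a worker-owned cooperative (not: is a sole proprietorship) → Compliance License not required.
Sec. 13-8. closes 6:00 PM, after 5:00 PM; hosts events open to the public; is a worker-owned cooperative → Compliance Certificate required.
Sec. 13-9. is a worker-owned cooperative; hosts events open to the public → Compliance Registration required.
Sec. 13-10. is a worker-owned cooperative (not: is a sole proprietorship); closes 6:00 PM, at/before 9:00 PM → General Business Registration not required.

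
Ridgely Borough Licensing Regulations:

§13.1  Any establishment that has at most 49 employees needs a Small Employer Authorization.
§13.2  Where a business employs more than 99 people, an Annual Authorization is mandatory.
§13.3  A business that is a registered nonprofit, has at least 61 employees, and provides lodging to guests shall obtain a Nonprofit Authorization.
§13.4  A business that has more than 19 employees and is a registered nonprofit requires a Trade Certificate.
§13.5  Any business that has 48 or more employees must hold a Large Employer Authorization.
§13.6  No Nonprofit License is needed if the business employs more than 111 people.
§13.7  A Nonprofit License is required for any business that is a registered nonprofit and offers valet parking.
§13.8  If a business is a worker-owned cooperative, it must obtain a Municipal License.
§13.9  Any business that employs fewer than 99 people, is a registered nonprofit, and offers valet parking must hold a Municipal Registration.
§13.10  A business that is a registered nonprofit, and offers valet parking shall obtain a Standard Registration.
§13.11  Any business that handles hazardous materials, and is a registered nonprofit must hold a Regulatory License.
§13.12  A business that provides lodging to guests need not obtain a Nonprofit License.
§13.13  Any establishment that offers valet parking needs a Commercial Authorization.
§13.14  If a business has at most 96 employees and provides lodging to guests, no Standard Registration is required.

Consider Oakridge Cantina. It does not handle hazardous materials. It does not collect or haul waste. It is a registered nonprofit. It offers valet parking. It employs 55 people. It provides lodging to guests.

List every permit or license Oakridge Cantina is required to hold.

Commercial Authorization, Large Employer Authorization, Municipal Registration, Trade Certificate

§13.1 employees 55 > 49 → Small Employer Authorization not required.
§13.2 employees 55 ≤ 99 → Annual Authorization not required.
§13.3 is a registered nonprofit; employees 55 < 61; provides lodging to guests → Nonprofit Authorization not required.
§13.4 employees 55 > 19; is a registered nonprofit → Trade Certificate required.
§13.5 employees 55 ≥ 48 → Large Employer Authorization required.
§13.6 employees 55 ≤ 111 → Nonprofit License exemption does not apply.
§13.7 is a registered nonprofit; offers valet parking → Nonprofit License required.
§13.8 is a registered nonprofit (not: is a worker-owned cooperative) → Municipal License not required.
§13.9 employees 55 < 99; is a registered nonprofit; offers valet parking → Municipal Registration required.
§13.10 is a registered nonprofit; offers valet parking → Standard Registration required.
§13.11 does not handle hazardous materials; is a registered nonprofit → Regulatory License not required.
§13.12 provides lodging to guests → exempt from Nonprofit License.
§13.13 offers valet parking → Commercial Authorization required.
§13.14 employees 55 ≤ 96; provides lodging to guests → exempt from Standard Registration.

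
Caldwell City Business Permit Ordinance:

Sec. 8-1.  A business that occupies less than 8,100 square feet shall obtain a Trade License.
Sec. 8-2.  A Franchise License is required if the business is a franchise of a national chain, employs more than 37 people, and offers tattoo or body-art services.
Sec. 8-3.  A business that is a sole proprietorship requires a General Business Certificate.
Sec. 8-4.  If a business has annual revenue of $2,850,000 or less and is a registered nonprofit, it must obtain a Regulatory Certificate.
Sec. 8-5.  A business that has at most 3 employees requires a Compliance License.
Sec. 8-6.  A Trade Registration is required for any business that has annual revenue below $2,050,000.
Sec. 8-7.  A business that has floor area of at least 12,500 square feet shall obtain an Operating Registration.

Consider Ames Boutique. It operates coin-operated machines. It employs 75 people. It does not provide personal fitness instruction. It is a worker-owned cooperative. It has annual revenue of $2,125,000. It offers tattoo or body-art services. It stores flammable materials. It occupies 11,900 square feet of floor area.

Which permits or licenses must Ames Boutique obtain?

None

Sec. 8-1. floor area 11,900 square feet ≥ 8,100 square feet → Trade License not required.
Sec. 8-2. is a worker-owned cooperative (not: is a franchise of a national chain); employees 75 > 37; offers tattoo or body-art services → Franchise License not required.
Sec. 8-3. is a worker-owned cooperative (not: is a sole proprietorship) → General Business Certificate not required.
Sec. 8-4. revenue $2,125,000 ≤ $2,850,000; is a worker-owned cooperative (not: is a registered nonprofit) → Regulatory Certificate not required.
Sec. 8-5. employees 75 > 3 → Compliance License not required.
Sec. 8-6. revenue $2,125,000 ≥ $2,050,000 → Trade Registration not required.
Sec. 8-7. floor area 11,900 square feet < 12,500 square feet → Operating Registration not required.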